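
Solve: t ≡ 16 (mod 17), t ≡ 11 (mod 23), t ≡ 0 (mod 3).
M = 17 × 23 × 3 = 1173. M₁ = 69, y₁ ≡ 1 (mod 17). M₂ = 51, y₂ ≡ 14 (mod 23). M₃ = 391, y₃ ≡ 1 (mod 3). t = 16×69×1 + 11×51×14 + 0×391×1 ≡ 747 (mod 1173)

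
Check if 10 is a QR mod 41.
By Euler's criterion: 10^{20} ≡ 1 (mod 41). Since this equals 1, 10 is a QR.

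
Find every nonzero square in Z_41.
QRs mod 41: {1, 2, 4, 5, 8, 9, 10, 16, 18, 20, 21, 23, 25, 31, 32, 33, 36, 37, 39, 40}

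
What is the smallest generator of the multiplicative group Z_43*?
p - 1 = 42 has prime divisors 2, 3, 7. h is a primitive root mod 43 iff h^(42/q) ≢ 1 (mod 43) for each such q.
h = 2: 2^21 ≡ 42, 2^14 ≡ 1, 2^6 ≡ 21 (mod 43); 2^14 ≡ 1, so not a primitive root.
h = 3: 3^21 ≡ 42, 3^14 ≡ 36, 3^6 ≡ 41 (mod 43); none is 1, so 3 has order 42 and is a primitive root.
The smallest primitive root mod 43 is g = 3.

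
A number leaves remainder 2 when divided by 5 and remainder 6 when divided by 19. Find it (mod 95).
M = 5 × 19 = 95. M₁ = 19, y₁ ≡ 4 (mod 5). M₂ = 5, y₂ ≡ 4 (mod 19). z = 2×19×4 + 6×5×4 ≡ 82 (mod 95)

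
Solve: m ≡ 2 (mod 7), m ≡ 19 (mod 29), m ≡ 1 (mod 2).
M = 7 × 29 × 2 = 406. M₁ = 58, y₁ ≡ 4 (mod 7). M₂ = 14, y₂ ≡ 27 (mod 29). M₃ = 203, y₃ ≡ 1 (mod 2). m = 2×58×4 + 19×14×27 + 1×203×1 ≡ 135 (mod 406)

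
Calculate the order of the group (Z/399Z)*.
216

Prime factorization: 399 = 3 × 7 × 19
Using the formula φ(n) = n × Π(1 - 1/p) for each prime factor p:
φ(399) = 399 × (1 - 1/3) × (1 - 1/7) × (1 - 1/19)
φ(399) = 216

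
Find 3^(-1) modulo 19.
13

Using Extended Euclidean Algorithm:
gcd(3, 19) = 1
Bezout coefficients: 3 × -6 + 19 × 1 = 1
So 3 × -6 ≡ 1 (mod 19)
The inverse is -6 mod 19 = 13
Verification: 3 × 13 = 39 = 2 × 19 + 1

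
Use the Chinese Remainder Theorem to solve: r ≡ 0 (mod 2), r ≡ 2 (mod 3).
M = 2 × 3 = 6. M₁ = 3, y₁ ≡ 1 (mod 2). M₂ = 2, y₂ ≡ 2 (mod 3). r = 0×3×1 + 2×2×2 ≡ 2 (mod 6)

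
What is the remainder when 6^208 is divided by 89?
Using Fermat: 6^{88} ≡ 1 (mod 89). 208 ≡ 32 (mod 88). So 6^{208} ≡ 6^{32} ≡ 2 (mod 89)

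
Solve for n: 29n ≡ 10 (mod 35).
10

Since gcd(29, 35) = 1 divides 10, a solution exists.
Multiply both sides by the inverse of 29 mod 35:
  29^(-1) mod 35 = 29
  x ≡ 29 × 10 ≡ 290 ≡ 10 (mod 35)
Verification: 29 × 10 = 290 = 8 × 35 + 10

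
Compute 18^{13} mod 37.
32

Using successive squaring:
Binary expansion of 13: 1101
Powers of 18 mod 37 (each is the square of the previous):
  18^1 ≡ 18 (mod 37)
  18^2 ≡ 18² = 324 ≡ 28 (mod 37)
  18^4 ≡ 28² = 784 ≡ 7 (mod 37)
  18^8 ≡ 7² = 49 ≡ 12 (mod 37)
13 = 8 + 4 + 1, so 18^13 = 18^8 × 18^4 × 18^1 ≡ 12 × 7 × 18 (mod 37)
Multiplying step by step:
  12 × 7 = 84 ≡ 10 (mod 37)
  10 × 18 = 180 ≡ 32 (mod 37)
Result: 18^13 ≡ 32 (mod 37)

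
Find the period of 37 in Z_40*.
Powers of 37 mod 40: 37^1≡37, 37^2≡9, 37^3≡13, 37^4≡1. Order = 4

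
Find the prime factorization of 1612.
2^2 × 13 × 31

Divide by primes starting from smallest:
1612 ÷ 2 = 806
806 ÷ 2 = 403
403 ÷ 13 = 31
31 ÷ 31 = 1

1612 = 2^2 × 13 × 31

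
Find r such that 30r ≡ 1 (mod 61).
30^(-1) ≡ 59 (mod 61). Verification: 30 × 59 = 1770 ≡ 1 (mod 61)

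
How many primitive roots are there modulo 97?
32

The number of primitive roots modulo p is φ(p-1) = φ(96)
φ(96) = 32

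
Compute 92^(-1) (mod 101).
56

Using Extended Euclidean Algorithm:
gcd(92, 101) = 1
Bezout coefficients: 92 × -45 + 101 × 41 = 1
So 92 × -45 ≡ 1 (mod 101)
The inverse is -45 mod 101 = 56
Verification: 92 × 56 = 5152 = 51 × 101 + 1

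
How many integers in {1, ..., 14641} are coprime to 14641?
13310

Prime factorization: 14641 = 11^4
Using the formula φ(n) = n × Π(1 - 1/p) for each prime factor p:
φ(14641) = 14641 × (1 - 1/11)
φ(14641) = 13310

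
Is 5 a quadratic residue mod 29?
By Euler's criterion: 5^{14} ≡ 1 (mod 29). Since this equals 1, 5 is a QR.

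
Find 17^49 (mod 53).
Using repeated squaring. 49 = 32 + 16 + 1 (binary 110001). Repeated squaring mod 53: 17^1 ≡ 17; 17^2 ≡ 17² = 289 ≡ 24; 17^4 ≡ 24² = 576 ≡ 46; 17^8 ≡ 46² = 2116 ≡ 49; 17^16 ≡ 49² = 2401 ≡ 16; 17^32 ≡ 16² = 256 ≡ 44. Multiply: 17^49 = 17^32 × 17^16 × 17^1 ≡ 44 × 16 × 17 (mod 53): 44 × 16 = 704 ≡ 15; 15 × 17 = 255 ≡ 43. So 17^49 ≡ 43 (mod 53).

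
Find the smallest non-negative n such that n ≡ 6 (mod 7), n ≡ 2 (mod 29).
118

Using the Chinese Remainder Theorem:
M = product of moduli = 203
For equation 1: M_1 = 29, 29 ≡ 1 (mod 7), inverse of 29 mod 7 is 1 (check: 1 × 1 = 1 ≡ 1 (mod 7))
For equation 2: M_2 = 7, 7 ≡ 7 (mod 29), inverse of 7 mod 29 is 25 (check: 7 × 25 = 175 ≡ 1 (mod 29))
Combine: n ≡ Σ r_i×M_i×(M_i⁻¹ mod m_i) = 6×29×1 + 2×7×25 = 174 + 350 = 524
524 mod 203 = 118
n ≡ 118 (mod 203)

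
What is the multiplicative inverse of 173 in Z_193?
173^(-1) ≡ 164 (mod 193). Verification: 173 × 164 = 28372 ≡ 1 (mod 193)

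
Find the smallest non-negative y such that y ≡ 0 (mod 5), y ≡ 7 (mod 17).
75

Using the Chinese Remainder Theorem:
M = product of moduli = 85
For equation 1: M_1 = 17, 17 ≡ 2 (mod 5), inverse of 17 mod 5 is 3 (check: 2 × 3 = 6 ≡ 1 (mod 5))
For equation 2: M_2 = 5, 5 ≡ 5 (mod 17), inverse of 5 mod 17 is 7 (check: 5 × 7 = 35 ≡ 1 (mod 17))
Combine: y ≡ Σ r_i×M_i×(M_i⁻¹ mod m_i) = 0×17×3 + 7×5×7 = 0 + 245 = 245
245 mod 85 = 75
y ≡ 75 (mod 85)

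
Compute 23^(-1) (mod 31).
23^(-1) ≡ 27 (mod 31). Verification: 23 × 27 = 621 ≡ 1 (mod 31)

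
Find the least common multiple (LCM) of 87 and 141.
4089

First find GCD(87, 141) using the Euclidean algorithm:
87 = 0 × 141 + 87
141 = 1 × 87 + 54
87 = 1 × 54 + 33
54 = 1 × 33 + 21
33 = 1 × 21 + 12
21 = 1 × 12 + 9
12 = 1 × 9 + 3
9 = 3 × 3 + 0
GCD(87, 141) = 3

LCM formula: LCM(a, b) = (a × b) / GCD(a, b)
LCM(87, 141) = (87 × 141) / 3
LCM(87, 141) = 12267 / 3
LCM(87, 141) = 4089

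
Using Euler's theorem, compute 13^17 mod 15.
By Euler: 13^{8} ≡ 1 (mod 15) since gcd(13, 15) = 1. 17 = 2×8 + 1. So 13^{17} ≡ 13^{1} ≡ 13 (mod 15)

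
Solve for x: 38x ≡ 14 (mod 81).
43

Since gcd(38, 81) = 1 divides 14, a solution exists.
Multiply both sides by the inverse of 38 mod 81:
  38^(-1) mod 81 = 32
  x ≡ 32 × 14 ≡ 448 ≡ 43 (mod 81)
Verification: 38 × 43 = 1634 = 20 × 81 + 14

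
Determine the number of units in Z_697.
640

Prime factorization: 697 = 17 × 41
Using the formula φ(n) = n × Π(1 - 1/p) for each prime factor p:
φ(697) = 697 × (1 - 1/17) × (1 - 1/41)
φ(697) = 640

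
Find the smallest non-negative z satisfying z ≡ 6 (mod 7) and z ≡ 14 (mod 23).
M = 7 × 23 = 161. M₁ = 23, y₁ ≡ 4 (mod 7). M₂ = 7, y₂ ≡ 10 (mod 23). z = 6×23×4 + 14×7×10 ≡ 83 (mod 161)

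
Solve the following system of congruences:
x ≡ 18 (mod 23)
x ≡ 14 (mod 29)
478

Using the Chinese Remainder Theorem:
M = product of moduli = 667
For equation 1: M_1 = 29, 29 ≡ 6 (mod 23), inverse of 29 mod 23 is 4 (check: 6 × 4 = 24 ≡ 1 (mod 23))
For equation 2: M_2 = 23, 23 ≡ 23 (mod 29), inverse of 23 mod 29 is 24 (check: 23 × 24 = 552 ≡ 1 (mod 29))
Combine: x ≡ Σ r_i×M_i×(M_i⁻¹ mod m_i) = 18×29×4 + 14×23×24 = 2088 + 7728 = 9816
9816 mod 667 = 478
x ≡ 478 (mod 667)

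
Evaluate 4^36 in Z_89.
Using repeated squaring. 36 = 32 + 4 (binary 100100). Repeated squaring mod 89: 4^1 ≡ 4; 4^2 ≡ 4² = 16 ≡ 16; 4^4 ≡ 16² = 256 ≡ 78; 4^8 ≡ 78² = 6084 ≡ 32; 4^16 ≡ 32² = 1024 ≡ 45; 4^32 ≡ 45² = 2025 ≡ 67. Multiply: 4^36 = 4^32 × 4^4 ≡ 67 × 78 (mod 89): 67 × 78 = 5226 ≡ 64. So 4^36 ≡ 64 (mod 89).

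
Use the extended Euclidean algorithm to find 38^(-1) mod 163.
Extended GCD: 38(-30) + 163(7) = 1. So 38^(-1) ≡ 133 ≡ 133 (mod 163). Verify: 38 × 133 = 5054 ≡ 1 (mod 163)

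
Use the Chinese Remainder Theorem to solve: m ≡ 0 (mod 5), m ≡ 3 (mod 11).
M = 5 × 11 = 55. M₁ = 11, y₁ ≡ 1 (mod 5). M₂ = 5, y₂ ≡ 9 (mod 11). m = 0×11×1 + 3×5×9 ≡ 25 (mod 55)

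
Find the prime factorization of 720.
2^4 × 3^2 × 5

Divide by primes starting from smallest:
720 ÷ 2 = 360
360 ÷ 2 = 180
180 ÷ 2 = 90
90 ÷ 2 = 45
45 ÷ 3 = 15
15 ÷ 3 = 5
5 ÷ 5 = 1

720 = 2^4 × 3^2 × 5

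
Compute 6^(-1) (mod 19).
16

Using Extended Euclidean Algorithm:
gcd(6, 19) = 1
Bezout coefficients: 6 × -3 + 19 × 1 = 1
So 6 × -3 ≡ 1 (mod 19)
The inverse is -3 mod 19 = 16
Verification: 6 × 16 = 96 = 5 × 19 + 1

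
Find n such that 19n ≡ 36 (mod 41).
17

Since gcd(19, 41) = 1 divides 36, a solution exists.
Multiply both sides by the inverse of 19 mod 41:
  19^(-1) mod 41 = 13
  x ≡ 13 × 36 ≡ 468 ≡ 17 (mod 41)
Verification: 19 × 17 = 323 = 7 × 41 + 36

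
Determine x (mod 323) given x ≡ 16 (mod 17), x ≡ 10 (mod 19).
67

Using the Chinese Remainder Theorem:
M = product of moduli = 323
For equation 1: M_1 = 19, 19 ≡ 2 (mod 17), inverse of 19 mod 17 is 9 (check: 2 × 9 = 18 ≡ 1 (mod 17))
For equation 2: M_2 = 17, 17 ≡ 17 (mod 19), inverse of 17 mod 19 is 9 (check: 17 × 9 = 153 ≡ 1 (mod 19))
Combine: x ≡ Σ r_i×M_i×(M_i⁻¹ mod m_i) = 16×19×9 + 10×17×9 = 2736 + 1530 = 4266
4266 mod 323 = 67
x ≡ 67 (mod 323)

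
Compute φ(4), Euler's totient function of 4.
2

Prime factorization: 4 = 2^2
Using the formula φ(n) = n × Π(1 - 1/p) for each prime factor p:
φ(4) = 4 × (1 - 1/2)
φ(4) = 2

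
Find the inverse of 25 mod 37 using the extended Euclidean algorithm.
Extended GCD: 25(3) + 37(-2) = 1. So 25^(-1) ≡ 3 ≡ 3 (mod 37). Verify: 25 × 3 = 75 ≡ 1 (mod 37)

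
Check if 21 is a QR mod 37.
By Euler's criterion: 21^{18} ≡ 1 (mod 37). Since this equals 1, 21 is a QR.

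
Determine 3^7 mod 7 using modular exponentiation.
7 = 4 + 2 + 1 (binary 111). Repeated squaring mod 7: 3^1 ≡ 3; 3^2 ≡ 3² = 9 ≡ 2; 3^4 ≡ 2² = 4 ≡ 4. Multiply: 3^7 = 3^4 × 3^2 × 3^1 ≡ 4 × 2 × 3 (mod 7): 4 × 2 = 8 ≡ 1; 1 × 3 = 3 ≡ 3. So 3^7 ≡ 3 (mod 7).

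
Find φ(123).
80

Prime factorization: 123 = 3 × 41
Using the formula φ(n) = n × Π(1 - 1/p) for each prime factor p:
φ(123) = 123 × (1 - 1/3) × (1 - 1/41)
φ(123) = 80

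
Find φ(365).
288

Prime factorization: 365 = 5 × 73
Using the formula φ(n) = n × Π(1 - 1/p) for each prime factor p:
φ(365) = 365 × (1 - 1/5) × (1 - 1/73)
φ(365) = 288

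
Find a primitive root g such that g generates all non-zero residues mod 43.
p - 1 = 42 has prime divisors 2, 3, 7. h is a primitive root mod 43 iff h^(42/q) ≢ 1 (mod 43) for each such q.
h = 2: 2^21 ≡ 42, 2^14 ≡ 1, 2^6 ≡ 21 (mod 43); 2^14 ≡ 1, so not a primitive root.
h = 3: 3^21 ≡ 42, 3^14 ≡ 36, 3^6 ≡ 41 (mod 43); none is 1, so 3 has order 42 and is a primitive root.
The smallest primitive root mod 43 is g = 3.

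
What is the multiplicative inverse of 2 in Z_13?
7

Using Extended Euclidean Algorithm:
gcd(2, 13) = 1
Bezout coefficients: 2 × -6 + 13 × 1 = 1
So 2 × -6 ≡ 1 (mod 13)
The inverse is -6 mod 13 = 7
Verification: 2 × 7 = 14 = 1 × 13 + 1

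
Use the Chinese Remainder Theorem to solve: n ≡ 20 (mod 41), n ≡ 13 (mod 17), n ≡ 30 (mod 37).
6949

Using the Chinese Remainder Theorem:
M = product of moduli = 25789
For equation 1: M_1 = 629, 629 ≡ 14 (mod 41), inverse of 629 mod 41 is 3 (check: 14 × 3 = 42 ≡ 1 (mod 41))
For equation 2: M_2 = 1517, 1517 ≡ 4 (mod 17), inverse of 1517 mod 17 is 13 (check: 4 × 13 = 52 ≡ 1 (mod 17))
For equation 3: M_3 = 697, 697 ≡ 31 (mod 37), inverse of 697 mod 37 is 6 (check: 31 × 6 = 186 ≡ 1 (mod 37))
Combine: n ≡ Σ r_i×M_i×(M_i⁻¹ mod m_i) = 20×629×3 + 13×1517×13 + 30×697×6 = 37740 + 256373 + 125460 = 419573
419573 mod 25789 = 6949
n ≡ 6949 (mod 25789)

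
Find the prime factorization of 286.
2 × 11 × 13

Divide by primes starting from smallest:
286 ÷ 2 = 143
143 ÷ 11 = 13
13 ÷ 13 = 1

286 = 2 × 11 × 13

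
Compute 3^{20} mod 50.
1

Using successive squaring:
Binary expansion of 20: 10100
Powers of 3 mod 50 (each is the square of the previous):
  3^1 ≡ 3 (mod 50)
  3^2 ≡ 3² = 9 ≡ 9 (mod 50)
  3^4 ≡ 9² = 81 ≡ 31 (mod 50)
  3^8 ≡ 31² = 961 ≡ 11 (mod 50)
  3^16 ≡ 11² = 121 ≡ 21 (mod 50)
20 = 16 + 4, so 3^20 = 3^16 × 3^4 ≡ 21 × 31 (mod 50)
Multiplying step by step:
  21 × 31 = 651 ≡ 1 (mod 50)
Result: 3^20 ≡ 1 (mod 50)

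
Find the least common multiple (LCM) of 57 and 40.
2280

First find GCD(57, 40) using the Euclidean algorithm:
57 = 1 × 40 + 17
40 = 2 × 17 + 6
17 = 2 × 6 + 5
6 = 1 × 5 + 1
5 = 5 × 1 + 0
GCD(57, 40) = 1

LCM formula: LCM(a, b) = (a × b) / GCD(a, b)
LCM(57, 40) = (57 × 40) / 1
LCM(57, 40) = 2280 / 1
LCM(57, 40) = 2280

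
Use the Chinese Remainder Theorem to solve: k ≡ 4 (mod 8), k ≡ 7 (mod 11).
M = 8 × 11 = 88. M₁ = 11, y₁ ≡ 3 (mod 8). M₂ = 8, y₂ ≡ 7 (mod 11). k = 4×11×3 + 7×8×7 ≡ 84 (mod 88)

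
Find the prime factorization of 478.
2 × 239

Divide by primes starting from smallest:
478 ÷ 2 = 239
239 ÷ 239 = 1

478 = 2 × 239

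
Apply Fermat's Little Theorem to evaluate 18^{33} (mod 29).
15

By Fermat's Little Theorem, a^(p-1) ≡ 1 (mod p) for prime p and gcd(a, p) = 1
Here p = 29, so 18^28 ≡ 1 (mod 29)
We can reduce the exponent: 33 mod 28 = 5
So 18^33 ≡ 18^5 (mod 29)
Computing: 18^5 mod 29 = 15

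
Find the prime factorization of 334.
2 × 167

Divide by primes starting from smallest:
334 ÷ 2 = 167
167 ÷ 167 = 1

334 = 2 × 167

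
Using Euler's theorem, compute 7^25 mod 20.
By Euler: 7^{8} ≡ 1 (mod 20) since gcd(7, 20) = 1. 25 = 3×8 + 1. So 7^{25} ≡ 7^{1} ≡ 7 (mod 20)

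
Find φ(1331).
1210

Prime factorization: 1331 = 11^3
Using the formula φ(n) = n × Π(1 - 1/p) for each prime factor p:
φ(1331) = 1331 × (1 - 1/11)
φ(1331) = 1210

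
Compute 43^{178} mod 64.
57

Using successive squaring:
Binary expansion of 178: 10110010
Powers of 43 mod 64 (each is the square of the previous):
  43^1 ≡ 43 (mod 64)
  43^2 ≡ 43² = 1849 ≡ 57 (mod 64)
  43^4 ≡ 57² = 3249 ≡ 49 (mod 64)
  43^8 ≡ 49² = 2401 ≡ 33 (mod 64)
  43^16 ≡ 33² = 1089 ≡ 1 (mod 64)
  43^32 ≡ 1² = 1 ≡ 1 (mod 64)
  43^64 ≡ 1² = 1 ≡ 1 (mod 64)
  43^128 ≡ 1² = 1 ≡ 1 (mod 64)
178 = 128 + 32 + 16 + 2, so 43^178 = 43^128 × 43^32 × 43^16 × 43^2 ≡ 1 × 1 × 1 × 57 (mod 64)
Multiplying step by step:
  1 × 1 = 1 ≡ 1 (mod 64)
  1 × 1 = 1 ≡ 1 (mod 64)
  1 × 57 = 57 ≡ 57 (mod 64)
Result: 43^178 ≡ 57 (mod 64)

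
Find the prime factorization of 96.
2^5 × 3

Divide by primes starting from smallest:
96 ÷ 2 = 48
48 ÷ 2 = 24
24 ÷ 2 = 12
12 ÷ 2 = 6
6 ÷ 2 = 3
3 ÷ 3 = 1

96 = 2^5 × 3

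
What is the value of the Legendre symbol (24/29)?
(24/29) = 24^{14} mod 29 = 1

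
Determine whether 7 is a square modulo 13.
By Euler's criterion: 7^{6} ≡ 12 (mod 13). Since this equals -1 (≡ 12), 7 is not a QR.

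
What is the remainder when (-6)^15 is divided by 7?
Using Fermat: (-6)^{6} ≡ 1 (mod 7). 15 ≡ 3 (mod 6). So (-6)^{15} ≡ (-6)^{3} ≡ 1 (mod 7)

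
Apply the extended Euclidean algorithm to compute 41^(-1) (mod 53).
Extended GCD: 41(22) + 53(-17) = 1. So 41^(-1) ≡ 22 ≡ 22 (mod 53). Verify: 41 × 22 = 902 ≡ 1 (mod 53)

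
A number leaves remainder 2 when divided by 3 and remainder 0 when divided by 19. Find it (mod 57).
M = 3 × 19 = 57. M₁ = 19, y₁ ≡ 1 (mod 3). M₂ = 3, y₂ ≡ 13 (mod 19). r = 2×19×1 + 0×3×13 ≡ 38 (mod 57)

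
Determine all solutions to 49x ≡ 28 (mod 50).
22

Since gcd(49, 50) = 1 divides 28, a solution exists.
Multiply both sides by the inverse of 49 mod 50:
  49^(-1) mod 50 = 49
  x ≡ 49 × 28 ≡ 1372 ≡ 22 (mod 50)
Verification: 49 × 22 = 1078 = 21 × 50 + 28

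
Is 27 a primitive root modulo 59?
No

To verify, check if 27^(58/q) ≢ 1 (mod 59) for each prime divisor q of 58
Divisors of 58 = 58: [1, 2, 29, 58]
  27^(58/2) = 27^29 ≡ 1 (mod 59)
  27^(58/29) = 27^2 ≡ 21 (mod 59)
Conclusion: 27 is not a primitive root modulo 59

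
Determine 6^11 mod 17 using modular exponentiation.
Using repeated squaring. 11 = 8 + 2 + 1 (binary 1011). Repeated squaring mod 17: 6^1 ≡ 6; 6^2 ≡ 6² = 36 ≡ 2; 6^4 ≡ 2² = 4 ≡ 4; 6^8 ≡ 4² = 16 ≡ 16. Multiply: 6^11 = 6^8 × 6^2 × 6^1 ≡ 16 × 2 × 6 (mod 17): 16 × 2 = 32 ≡ 15; 15 × 6 = 90 ≡ 5. So 6^11 ≡ 5 (mod 17).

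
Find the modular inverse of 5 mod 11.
5^(-1) ≡ 9 (mod 11). Verification: 5 × 9 = 45 ≡ 1 (mod 11)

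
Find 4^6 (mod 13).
6 = 4 + 2 (binary 110). Repeated squaring mod 13: 4^1 ≡ 4; 4^2 ≡ 4² = 16 ≡ 3; 4^4 ≡ 3² = 9 ≡ 9. Multiply: 4^6 = 4^4 × 4^2 ≡ 9 × 3 (mod 13): 9 × 3 = 27 ≡ 1. So 4^6 ≡ 1 (mod 13).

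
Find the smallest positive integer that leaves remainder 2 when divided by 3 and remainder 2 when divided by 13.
M = 3 × 13 = 39. M₁ = 13, y₁ ≡ 1 (mod 3). M₂ = 3, y₂ ≡ 9 (mod 13). t = 2×13×1 + 2×3×9 ≡ 2 (mod 39). The smallest positive such number is 2.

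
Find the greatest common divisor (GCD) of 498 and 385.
1

Using the Euclidean algorithm:
498 = 1 × 385 + 113
385 = 3 × 113 + 46
113 = 2 × 46 + 21
46 = 2 × 21 + 4
21 = 5 × 4 + 1
4 = 4 × 1 + 0

GCD(498, 385) = 1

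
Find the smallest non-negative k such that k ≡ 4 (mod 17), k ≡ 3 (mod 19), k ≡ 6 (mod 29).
5342

Using the Chinese Remainder Theorem:
M = product of moduli = 9367
For equation 1: M_1 = 551, 551 ≡ 7 (mod 17), inverse of 551 mod 17 is 5 (check: 7 × 5 = 35 ≡ 1 (mod 17))
For equation 2: M_2 = 493, 493 ≡ 18 (mod 19), inverse of 493 mod 19 is 18 (check: 18 × 18 = 324 ≡ 1 (mod 19))
For equation 3: M_3 = 323, 323 ≡ 4 (mod 29), inverse of 323 mod 29 is 22 (check: 4 × 22 = 88 ≡ 1 (mod 29))
Combine: k ≡ Σ r_i×M_i×(M_i⁻¹ mod m_i) = 4×551×5 + 3×493×18 + 6×323×22 = 11020 + 26622 + 42636 = 80278
80278 mod 9367 = 5342
k ≡ 5342 (mod 9367)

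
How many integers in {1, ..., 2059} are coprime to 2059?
1960

Prime factorization: 2059 = 29 × 71
Using the formula φ(n) = n × Π(1 - 1/p) for each prime factor p:
φ(2059) = 2059 × (1 - 1/29) × (1 - 1/71)
φ(2059) = 1960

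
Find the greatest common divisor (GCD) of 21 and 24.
3

Using the Euclidean algorithm:
21 = 0 × 24 + 21
24 = 1 × 21 + 3
21 = 7 × 3 + 0

GCD(21, 24) = 3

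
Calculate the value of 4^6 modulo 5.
6 = 4 + 2 (binary 110). Repeated squaring mod 5: 4^1 ≡ 4; 4^2 ≡ 4² = 16 ≡ 1; 4^4 ≡ 1² = 1 ≡ 1. Multiply: 4^6 = 4^4 × 4^2 ≡ 1 × 1 (mod 5): 1 × 1 = 1 ≡ 1. So 4^6 ≡ 1 (mod 5).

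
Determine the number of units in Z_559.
504

Prime factorization: 559 = 13 × 43
Using the formula φ(n) = n × Π(1 - 1/p) for each prime factor p:
φ(559) = 559 × (1 - 1/13) × (1 - 1/43)
φ(559) = 504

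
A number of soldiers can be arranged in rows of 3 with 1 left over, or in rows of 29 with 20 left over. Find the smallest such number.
M = 3 × 29 = 87. M₁ = 29, y₁ ≡ 2 (mod 3). M₂ = 3, y₂ ≡ 10 (mod 29). k = 1×29×2 + 20×3×10 ≡ 49 (mod 87). The smallest positive such number is 49.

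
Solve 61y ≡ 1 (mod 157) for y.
61^(-1) ≡ 139 (mod 157). Verification: 61 × 139 = 8479 ≡ 1 (mod 157)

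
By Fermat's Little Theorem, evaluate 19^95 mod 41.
By Fermat: 19^{40} ≡ 1 (mod 41). 95 = 2×40 + 15. So 19^{95} ≡ 19^{15} ≡ 3 (mod 41)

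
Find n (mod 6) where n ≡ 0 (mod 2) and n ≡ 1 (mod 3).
M = 2 × 3 = 6. M₁ = 3, y₁ ≡ 1 (mod 2). M₂ = 2, y₂ ≡ 2 (mod 3). n = 0×3×1 + 1×2×2 ≡ 4 (mod 6)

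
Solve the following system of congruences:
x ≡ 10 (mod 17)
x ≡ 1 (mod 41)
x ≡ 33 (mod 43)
4634

Using the Chinese Remainder Theorem:
M = product of moduli = 29971
For equation 1: M_1 = 1763, 1763 ≡ 12 (mod 17), inverse of 1763 mod 17 is 10 (check: 12 × 10 = 120 ≡ 1 (mod 17))
For equation 2: M_2 = 731, 731 ≡ 34 (mod 41), inverse of 731 mod 41 is 35 (check: 34 × 35 = 1190 ≡ 1 (mod 41))
For equation 3: M_3 = 697, 697 ≡ 9 (mod 43), inverse of 697 mod 43 is 24 (check: 9 × 24 = 216 ≡ 1 (mod 43))
Combine: x ≡ Σ r_i×M_i×(M_i⁻¹ mod m_i) = 10×1763×10 + 1×731×35 + 33×697×24 = 176300 + 25585 + 552024 = 753909
753909 mod 29971 = 4634
x ≡ 4634 (mod 29971)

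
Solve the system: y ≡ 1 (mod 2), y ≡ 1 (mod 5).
M = 2 × 5 = 10. M₁ = 5, y₁ ≡ 1 (mod 2). M₂ = 2, y₂ ≡ 3 (mod 5). y = 1×5×1 + 1×2×3 ≡ 1 (mod 10)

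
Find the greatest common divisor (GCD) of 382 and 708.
2

Using the Euclidean algorithm:
382 = 0 × 708 + 382
708 = 1 × 382 + 326
382 = 1 × 326 + 56
326 = 5 × 56 + 46
56 = 1 × 46 + 10
46 = 4 × 10 + 6
10 = 1 × 6 + 4
6 = 1 × 4 + 2
4 = 2 × 2 + 0

GCD(382, 708) = 2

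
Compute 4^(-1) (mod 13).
10

Using Extended Euclidean Algorithm:
gcd(4, 13) = 1
Bezout coefficients: 4 × -3 + 13 × 1 = 1
So 4 × -3 ≡ 1 (mod 13)
The inverse is -3 mod 13 = 10
Verification: 4 × 10 = 40 = 3 × 13 + 1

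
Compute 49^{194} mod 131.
123

Using successive squaring:
Binary expansion of 194: 11000010
Powers of 49 mod 131 (each is the square of the previous):
  49^1 ≡ 49 (mod 131)
  49^2 ≡ 49² = 2401 ≡ 43 (mod 131)
  49^4 ≡ 43² = 1849 ≡ 15 (mod 131)
  49^8 ≡ 15² = 225 ≡ 94 (mod 131)
  49^16 ≡ 94² = 8836 ≡ 59 (mod 131)
  49^32 ≡ 59² = 3481 ≡ 75 (mod 131)
  49^64 ≡ 75² = 5625 ≡ 123 (mod 131)
  49^128 ≡ 123² = 15129 ≡ 64 (mod 131)
194 = 128 + 64 + 2, so 49^194 = 49^128 × 49^64 × 49^2 ≡ 64 × 123 × 43 (mod 131)
Multiplying step by step:
  64 × 123 = 7872 ≡ 12 (mod 131)
  12 × 43 = 516 ≡ 123 (mod 131)
Result: 49^194 ≡ 123 (mod 131)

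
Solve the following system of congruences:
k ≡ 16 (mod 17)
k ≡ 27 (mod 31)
492

Using the Chinese Remainder Theorem:
M = product of moduli = 527
For equation 1: M_1 = 31, 31 ≡ 14 (mod 17), inverse of 31 mod 17 is 11 (check: 14 × 11 = 154 ≡ 1 (mod 17))
For equation 2: M_2 = 17, 17 ≡ 17 (mod 31), inverse of 17 mod 31 is 11 (check: 17 × 11 = 187 ≡ 1 (mod 31))
Combine: k ≡ Σ r_i×M_i×(M_i⁻¹ mod m_i) = 16×31×11 + 27×17×11 = 5456 + 5049 = 10505
10505 mod 527 = 492
k ≡ 492 (mod 527)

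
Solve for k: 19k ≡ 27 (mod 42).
39

Since gcd(19, 42) = 1 divides 27, a solution exists.
Multiply both sides by the inverse of 19 mod 42:
  19^(-1) mod 42 = 31
  x ≡ 31 × 27 ≡ 837 ≡ 39 (mod 42)
Verification: 19 × 39 = 741 = 17 × 42 + 27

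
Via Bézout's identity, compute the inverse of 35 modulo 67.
Extended GCD: 35(23) + 67(-12) = 1. So 35^(-1) ≡ 23 ≡ 23 (mod 67). Verify: 35 × 23 = 805 ≡ 1 (mod 67)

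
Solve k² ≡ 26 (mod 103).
The square roots of 26 mod 103 are 52 and 51. Verify: 52² = 2704 ≡ 26 (mod 103)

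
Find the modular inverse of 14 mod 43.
14^(-1) ≡ 40 (mod 43). Verification: 14 × 40 = 560 ≡ 1 (mod 43)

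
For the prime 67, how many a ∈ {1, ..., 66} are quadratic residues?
For prime 67, there are (p-1)/2 = (67-1)/2 = 33 quadratic residues (excluding 0).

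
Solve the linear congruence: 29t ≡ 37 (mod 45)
23

Since gcd(29, 45) = 1 divides 37, a solution exists.
Multiply both sides by the inverse of 29 mod 45:
  29^(-1) mod 45 = 14
  x ≡ 14 × 37 ≡ 518 ≡ 23 (mod 45)
Verification: 29 × 23 = 667 = 14 × 45 + 37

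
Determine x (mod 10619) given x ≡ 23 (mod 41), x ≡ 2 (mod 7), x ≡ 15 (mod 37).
1458

Using the Chinese Remainder Theorem:
M = product of moduli = 10619
For equation 1: M_1 = 259, 259 ≡ 13 (mod 41), inverse of 259 mod 41 is 19 (check: 13 × 19 = 247 ≡ 1 (mod 41))
For equation 2: M_2 = 1517, 1517 ≡ 5 (mod 7), inverse of 1517 mod 7 is 3 (check: 5 × 3 = 15 ≡ 1 (mod 7))
For equation 3: M_3 = 287, 287 ≡ 28 (mod 37), inverse of 287 mod 37 is 4 (check: 28 × 4 = 112 ≡ 1 (mod 37))
Combine: x ≡ Σ r_i×M_i×(M_i⁻¹ mod m_i) = 23×259×19 + 2×1517×3 + 15×287×4 = 113183 + 9102 + 17220 = 139505
139505 mod 10619 = 1458
x ≡ 1458 (mod 10619)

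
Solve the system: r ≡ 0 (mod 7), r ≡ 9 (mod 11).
M = 7 × 11 = 77. M₁ = 11, y₁ ≡ 2 (mod 7). M₂ = 7, y₂ ≡ 8 (mod 11). r = 0×11×2 + 9×7×8 ≡ 42 (mod 77)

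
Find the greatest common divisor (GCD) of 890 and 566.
2

Using the Euclidean algorithm:
890 = 1 × 566 + 324
566 = 1 × 324 + 242
324 = 1 × 242 + 82
242 = 2 × 82 + 78
82 = 1 × 78 + 4
78 = 19 × 4 + 2
4 = 2 × 2 + 0

GCD(890, 566) = 2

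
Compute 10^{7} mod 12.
4

Using successive squaring:
Binary expansion of 7: 111
Powers of 10 mod 12 (each is the square of the previous):
  10^1 ≡ 10 (mod 12)
  10^2 ≡ 10² = 100 ≡ 4 (mod 12)
  10^4 ≡ 4² = 16 ≡ 4 (mod 12)
7 = 4 + 2 + 1, so 10^7 = 10^4 × 10^2 × 10^1 ≡ 4 × 4 × 10 (mod 12)
Multiplying step by step:
  4 × 4 = 16 ≡ 4 (mod 12)
  4 × 10 = 40 ≡ 4 (mod 12)
Result: 10^7 ≡ 4 (mod 12)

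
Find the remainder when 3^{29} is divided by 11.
By Fermat: 3^{10} ≡ 1 (mod 11). 29 = 2×10 + 9. So 3^{29} ≡ 3^{9} ≡ 4 (mod 11)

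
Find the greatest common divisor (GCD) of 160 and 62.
2

Using the Euclidean algorithm:
160 = 2 × 62 + 36
62 = 1 × 36 + 26
36 = 1 × 26 + 10
26 = 2 × 10 + 6
10 = 1 × 6 + 4
6 = 1 × 4 + 2
4 = 2 × 2 + 0

GCD(160, 62) = 2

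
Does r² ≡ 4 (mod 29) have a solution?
By Euler's criterion: 4^{14} ≡ 1 (mod 29). Since this equals 1, 4 is a QR.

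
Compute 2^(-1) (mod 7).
4

Using Extended Euclidean Algorithm:
gcd(2, 7) = 1
Bezout coefficients: 2 × -3 + 7 × 1 = 1
So 2 × -3 ≡ 1 (mod 7)
The inverse is -3 mod 7 = 4
Verification: 2 × 4 = 8 = 1 × 7 + 1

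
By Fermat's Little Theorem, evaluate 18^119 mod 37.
By Fermat: 18^{36} ≡ 1 (mod 37). 119 = 3×36 + 11. So 18^{119} ≡ 18^{11} ≡ 17 (mod 37)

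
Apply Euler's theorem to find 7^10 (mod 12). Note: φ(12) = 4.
By Euler: 7^{4} ≡ 1 (mod 12) since gcd(7, 12) = 1. 10 = 2×4 + 2. So 7^{10} ≡ 7^{2} ≡ 1 (mod 12)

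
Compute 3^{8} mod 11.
5

Using successive squaring:
Binary expansion of 8: 1000
Powers of 3 mod 11 (each is the square of the previous):
  3^1 ≡ 3 (mod 11)
  3^2 ≡ 3² = 9 ≡ 9 (mod 11)
  3^4 ≡ 9² = 81 ≡ 4 (mod 11)
  3^8 ≡ 4² = 16 ≡ 5 (mod 11)
8 is a power of 2, so 3^8 is the last square: ≡ 5 (mod 11)
Result: 3^8 ≡ 5 (mod 11)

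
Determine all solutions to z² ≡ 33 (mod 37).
The square roots of 33 mod 37 are 12 and 25. Verify: 12² = 144 ≡ 33 (mod 37)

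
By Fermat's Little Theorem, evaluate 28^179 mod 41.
By Fermat: 28^{40} ≡ 1 (mod 41). 179 = 4×40 + 19. So 28^{179} ≡ 28^{19} ≡ 19 (mod 41)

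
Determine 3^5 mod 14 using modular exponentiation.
5 = 4 + 1 (binary 101). Repeated squaring mod 14: 3^1 ≡ 3; 3^2 ≡ 3² = 9 ≡ 9; 3^4 ≡ 9² = 81 ≡ 11. Multiply: 3^5 = 3^4 × 3^1 ≡ 11 × 3 (mod 14): 11 × 3 = 33 ≡ 5. So 3^5 ≡ 5 (mod 14).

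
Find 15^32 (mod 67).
Using repeated squaring. 32 = 32 (binary 100000). Repeated squaring mod 67: 15^1 ≡ 15; 15^2 ≡ 15² = 225 ≡ 24; 15^4 ≡ 24² = 576 ≡ 40; 15^8 ≡ 40² = 1600 ≡ 59; 15^16 ≡ 59² = 3481 ≡ 64; 15^32 ≡ 64² = 4096 ≡ 9. So 15^32 ≡ 9 (mod 67).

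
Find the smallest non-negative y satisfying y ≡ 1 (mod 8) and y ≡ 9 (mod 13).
M = 8 × 13 = 104. M₁ = 13, y₁ ≡ 5 (mod 8). M₂ = 8, y₂ ≡ 5 (mod 13). y = 1×13×5 + 9×8×5 ≡ 9 (mod 104)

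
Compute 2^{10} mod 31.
1

Using successive squaring:
Binary expansion of 10: 1010
Powers of 2 mod 31 (each is the square of the previous):
  2^1 ≡ 2 (mod 31)
  2^2 ≡ 2² = 4 ≡ 4 (mod 31)
  2^4 ≡ 4² = 16 ≡ 16 (mod 31)
  2^8 ≡ 16² = 256 ≡ 8 (mod 31)
10 = 8 + 2, so 2^10 = 2^8 × 2^2 ≡ 8 × 4 (mod 31)
Multiplying step by step:
  8 × 4 = 32 ≡ 1 (mod 31)
Result: 2^10 ≡ 1 (mod 31)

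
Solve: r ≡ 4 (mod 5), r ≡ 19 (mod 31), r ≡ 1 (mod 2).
M = 5 × 31 × 2 = 310. M₁ = 62, y₁ ≡ 3 (mod 5). M₂ = 10, y₂ ≡ 28 (mod 31). M₃ = 155, y₃ ≡ 1 (mod 2). r = 4×62×3 + 19×10×28 + 1×155×1 ≡ 19 (mod 310)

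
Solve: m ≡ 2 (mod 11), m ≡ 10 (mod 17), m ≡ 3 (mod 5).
M = 11 × 17 × 5 = 935. M₁ = 85, y₁ ≡ 7 (mod 11). M₂ = 55, y₂ ≡ 13 (mod 17). M₃ = 187, y₃ ≡ 3 (mod 5). m = 2×85×7 + 10×55×13 + 3×187×3 ≡ 673 (mod 935)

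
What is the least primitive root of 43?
3

A primitive root g modulo p has order p-1 = 42
Prime divisors of 42: [2, 3, 7]
g is a primitive root iff g^(42/q) ≢ 1 (mod 43) for each prime divisor q
Testing small values:
  g = 2: 2^21 ≡ 42, 2^14 ≡ 1, 2^6 ≡ 21 (mod 43) → 2^14 ≡ 1, not primitive root
  g = 3: 3^21 ≡ 42, 3^14 ≡ 36, 3^6 ≡ 41 (mod 43) → none is 1, primitive root!
The smallest primitive root is 3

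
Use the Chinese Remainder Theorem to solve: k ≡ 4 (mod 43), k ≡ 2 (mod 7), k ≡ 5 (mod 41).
4433

Using the Chinese Remainder Theorem:
M = product of moduli = 12341
For equation 1: M_1 = 287, 287 ≡ 29 (mod 43), inverse of 287 mod 43 is 3 (check: 29 × 3 = 87 ≡ 1 (mod 43))
For equation 2: M_2 = 1763, 1763 ≡ 6 (mod 7), inverse of 1763 mod 7 is 6 (check: 6 × 6 = 36 ≡ 1 (mod 7))
For equation 3: M_3 = 301, 301 ≡ 14 (mod 41), inverse of 301 mod 41 is 3 (check: 14 × 3 = 42 ≡ 1 (mod 41))
Combine: k ≡ Σ r_i×M_i×(M_i⁻¹ mod m_i) = 4×287×3 + 2×1763×6 + 5×301×3 = 3444 + 21156 + 4515 = 29115
29115 mod 12341 = 4433
k ≡ 4433 (mod 12341)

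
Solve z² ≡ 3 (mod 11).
The square roots of 3 mod 11 are 5 and 6. Verify: 5² = 25 ≡ 3 (mod 11)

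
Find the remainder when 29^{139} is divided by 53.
By Fermat: 29^{52} ≡ 1 (mod 53). 139 = 2×52 + 35. So 29^{139} ≡ 29^{35} ≡ 40 (mod 53)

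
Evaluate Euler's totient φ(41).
40

Prime factorization: 41 = 41
Using the formula φ(n) = n × Π(1 - 1/p) for each prime factor p:
φ(41) = 41 × (1 - 1/41)
φ(41) = 40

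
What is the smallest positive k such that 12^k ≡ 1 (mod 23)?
Powers of 12 mod 23: 12^1≡12, 12^2≡6, 12^3≡3, 12^4≡13, 12^5≡18, 12^6≡9, 12^7≡16, 12^8≡8, 12^9≡4, 12^10≡2, 12^11≡1. Order = 11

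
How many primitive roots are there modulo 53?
24

The number of primitive roots modulo p is φ(p-1) = φ(52)
φ(52) = 24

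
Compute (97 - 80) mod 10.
7

(97 - 80) = 17
17 mod 10 = 7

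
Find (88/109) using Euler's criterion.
(88/109) = 88^{54} mod 109 = 1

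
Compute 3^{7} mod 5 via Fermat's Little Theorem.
2

By Fermat's Little Theorem, a^(p-1) ≡ 1 (mod p) for prime p and gcd(a, p) = 1
Here p = 5, so 3^4 ≡ 1 (mod 5)
We can reduce the exponent: 7 mod 4 = 3
So 3^7 ≡ 3^3 (mod 5)
Computing: 3^3 mod 5 = 2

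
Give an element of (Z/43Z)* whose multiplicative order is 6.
7 has order 6 mod 43 since 7^{6} ≡ 1 (mod 43) and no smaller power works.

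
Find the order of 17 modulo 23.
Powers of 17 mod 23: 17^1≡17, 17^2≡13, 17^3≡14, 17^4≡8, 17^5≡21, 17^6≡12, 17^7≡20, 17^8≡18, 17^9≡7, 17^10≡4, 17^11≡22, 17^12≡6, 17^13≡10, 17^14≡9, 17^15≡15, 17^16≡2, 17^17≡11, 17^18≡3, 17^19≡5, 17^20≡16, 17^21≡19, 17^22≡1. Order = 22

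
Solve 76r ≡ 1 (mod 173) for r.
76^(-1) ≡ 107 (mod 173). Verification: 76 × 107 = 8132 ≡ 1 (mod 173)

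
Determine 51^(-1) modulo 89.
51^(-1) ≡ 7 (mod 89). Verification: 51 × 7 = 357 ≡ 1 (mod 89)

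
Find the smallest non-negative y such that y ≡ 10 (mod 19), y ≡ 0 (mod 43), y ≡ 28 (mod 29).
86

Using the Chinese Remainder Theorem:
M = product of moduli = 23693
For equation 1: M_1 = 1247, 1247 ≡ 12 (mod 19), inverse of 1247 mod 19 is 8 (check: 12 × 8 = 96 ≡ 1 (mod 19))
For equation 2: M_2 = 551, 551 ≡ 35 (mod 43), inverse of 551 mod 43 is 16 (check: 35 × 16 = 560 ≡ 1 (mod 43))
For equation 3: M_3 = 817, 817 ≡ 5 (mod 29), inverse of 817 mod 29 is 6 (check: 5 × 6 = 30 ≡ 1 (mod 29))
Combine: y ≡ Σ r_i×M_i×(M_i⁻¹ mod m_i) = 10×1247×8 + 0×551×16 + 28×817×6 = 99760 + 0 + 137256 = 237016
237016 mod 23693 = 86
y ≡ 86 (mod 23693)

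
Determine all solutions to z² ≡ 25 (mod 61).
The square roots of 25 mod 61 are 56 and 5. Verify: 56² = 3136 ≡ 25 (mod 61)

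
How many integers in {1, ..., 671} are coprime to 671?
600

Prime factorization: 671 = 11 × 61
Using the formula φ(n) = n × Π(1 - 1/p) for each prime factor p:
φ(671) = 671 × (1 - 1/11) × (1 - 1/61)
φ(671) = 600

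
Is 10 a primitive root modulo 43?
No

To verify, check if 10^(42/q) ≢ 1 (mod 43) for each prime divisor q of 42
Divisors of 42 = 42: [1, 2, 3, 6, 7, 14, 21, 42]
  10^(42/2) = 10^21 ≡ 1 (mod 43)
  10^(42/3) = 10^14 ≡ 36 (mod 43)
  10^(42/7) = 10^6 ≡ 35 (mod 43)
Conclusion: 10 is not a primitive root modulo 43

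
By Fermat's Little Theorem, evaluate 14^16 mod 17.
By Fermat's Little Theorem, 14^{16} ≡ 1 (mod 17) since 17 is prime and gcd(14, 17) = 1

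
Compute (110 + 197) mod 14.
13

(110 + 197) = 307
307 mod 14 = 13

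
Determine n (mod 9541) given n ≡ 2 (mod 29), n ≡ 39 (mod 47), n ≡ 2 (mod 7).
3047

Using the Chinese Remainder Theorem:
M = product of moduli = 9541
For equation 1: M_1 = 329, 329 ≡ 10 (mod 29), inverse of 329 mod 29 is 3 (check: 10 × 3 = 30 ≡ 1 (mod 29))
For equation 2: M_2 = 203, 203 ≡ 15 (mod 47), inverse of 203 mod 47 is 22 (check: 15 × 22 = 330 ≡ 1 (mod 47))
For equation 3: M_3 = 1363, 1363 ≡ 5 (mod 7), inverse of 1363 mod 7 is 3 (check: 5 × 3 = 15 ≡ 1 (mod 7))
Combine: n ≡ Σ r_i×M_i×(M_i⁻¹ mod m_i) = 2×329×3 + 39×203×22 + 2×1363×3 = 1974 + 174174 + 8178 = 184326
184326 mod 9541 = 3047
n ≡ 3047 (mod 9541)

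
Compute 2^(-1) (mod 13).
7

Using Extended Euclidean Algorithm:
gcd(2, 13) = 1
Bezout coefficients: 2 × -6 + 13 × 1 = 1
So 2 × -6 ≡ 1 (mod 13)
The inverse is -6 mod 13 = 7
Verification: 2 × 7 = 14 = 1 × 13 + 1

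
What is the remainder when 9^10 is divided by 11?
10 = 8 + 2 (binary 1010). Repeated squaring mod 11: 9^1 ≡ 9; 9^2 ≡ 9² = 81 ≡ 4; 9^4 ≡ 4² = 16 ≡ 5; 9^8 ≡ 5² = 25 ≡ 3. Multiply: 9^10 = 9^8 × 9^2 ≡ 3 × 4 (mod 11): 3 × 4 = 12 ≡ 1. So 9^10 ≡ 1 (mod 11).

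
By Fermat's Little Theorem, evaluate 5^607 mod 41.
By Fermat: 5^{40} ≡ 1 (mod 41). 607 ≡ 7 (mod 40). So 5^{607} ≡ 5^{7} ≡ 20 (mod 41)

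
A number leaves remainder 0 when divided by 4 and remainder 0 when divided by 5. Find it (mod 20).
M = 4 × 5 = 20. M₁ = 5, y₁ ≡ 1 (mod 4). M₂ = 4, y₂ ≡ 4 (mod 5). k = 0×5×1 + 0×4×4 ≡ 0 (mod 20)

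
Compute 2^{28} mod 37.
12

Using successive squaring:
Binary expansion of 28: 11100
Powers of 2 mod 37 (each is the square of the previous):
  2^1 ≡ 2 (mod 37)
  2^2 ≡ 2² = 4 ≡ 4 (mod 37)
  2^4 ≡ 4² = 16 ≡ 16 (mod 37)
  2^8 ≡ 16² = 256 ≡ 34 (mod 37)
  2^16 ≡ 34² = 1156 ≡ 9 (mod 37)
28 = 16 + 8 + 4, so 2^28 = 2^16 × 2^8 × 2^4 ≡ 9 × 34 × 16 (mod 37)
Multiplying step by step:
  9 × 34 = 306 ≡ 10 (mod 37)
  10 × 16 = 160 ≡ 12 (mod 37)
Result: 2^28 ≡ 12 (mod 37)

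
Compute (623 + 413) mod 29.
21

(623 + 413) = 1036
1036 mod 29 = 21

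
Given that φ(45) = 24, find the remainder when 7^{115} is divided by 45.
By Euler: 7^{24} ≡ 1 (mod 45) since gcd(7, 45) = 1. 115 = 4×24 + 19. So 7^{115} ≡ 7^{19} ≡ 43 (mod 45)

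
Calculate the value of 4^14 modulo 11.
Using Fermat: 4^{10} ≡ 1 (mod 11). 14 ≡ 4 (mod 10). So 4^{14} ≡ 4^{4} ≡ 3 (mod 11)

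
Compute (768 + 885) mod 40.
13

(768 + 885) = 1653
1653 mod 40 = 13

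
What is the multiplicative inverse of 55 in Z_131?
55^(-1) ≡ 81 (mod 131). Verification: 55 × 81 = 4455 ≡ 1 (mod 131)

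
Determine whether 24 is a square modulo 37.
By Euler's criterion: 24^{18} ≡ 36 (mod 37). Since this equals -1 (≡ 36), 24 is not a QR.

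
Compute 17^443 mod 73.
Using Fermat: 17^{72} ≡ 1 (mod 73). 443 ≡ 11 (mod 72). So 17^{443} ≡ 17^{11} ≡ 30 (mod 73)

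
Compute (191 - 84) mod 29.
20

(191 - 84) = 107
107 mod 29 = 20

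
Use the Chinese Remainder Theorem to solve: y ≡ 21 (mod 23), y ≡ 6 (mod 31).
688

Using the Chinese Remainder Theorem:
M = product of moduli = 713
For equation 1: M_1 = 31, 31 ≡ 8 (mod 23), inverse of 31 mod 23 is 3 (check: 8 × 3 = 24 ≡ 1 (mod 23))
For equation 2: M_2 = 23, 23 ≡ 23 (mod 31), inverse of 23 mod 31 is 27 (check: 23 × 27 = 621 ≡ 1 (mod 31))
Combine: y ≡ Σ r_i×M_i×(M_i⁻¹ mod m_i) = 21×31×3 + 6×23×27 = 1953 + 3726 = 5679
5679 mod 713 = 688
y ≡ 688 (mod 713)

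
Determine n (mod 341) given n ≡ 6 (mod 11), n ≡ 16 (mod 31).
171

Using the Chinese Remainder Theorem:
M = product of moduli = 341
For equation 1: M_1 = 31, 31 ≡ 9 (mod 11), inverse of 31 mod 11 is 5 (check: 9 × 5 = 45 ≡ 1 (mod 11))
For equation 2: M_2 = 11, 11 ≡ 11 (mod 31), inverse of 11 mod 31 is 17 (check: 11 × 17 = 187 ≡ 1 (mod 31))
Combine: n ≡ Σ r_i×M_i×(M_i⁻¹ mod m_i) = 6×31×5 + 16×11×17 = 930 + 2992 = 3922
3922 mod 341 = 171
n ≡ 171 (mod 341)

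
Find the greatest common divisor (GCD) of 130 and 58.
2

Using the Euclidean algorithm:
130 = 2 × 58 + 14
58 = 4 × 14 + 2
14 = 7 × 2 + 0

GCD(130, 58) = 2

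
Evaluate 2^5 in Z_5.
5 = 4 + 1 (binary 101). Repeated squaring mod 5: 2^1 ≡ 2; 2^2 ≡ 2² = 4 ≡ 4; 2^4 ≡ 4² = 16 ≡ 1. Multiply: 2^5 = 2^4 × 2^1 ≡ 1 × 2 (mod 5): 1 × 2 = 2 ≡ 2. So 2^5 ≡ 2 (mod 5).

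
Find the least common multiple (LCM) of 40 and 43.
1720

First find GCD(40, 43) using the Euclidean algorithm:
40 = 0 × 43 + 40
43 = 1 × 40 + 3
40 = 13 × 3 + 1
3 = 3 × 1 + 0
GCD(40, 43) = 1

LCM formula: LCM(a, b) = (a × b) / GCD(a, b)
LCM(40, 43) = (40 × 43) / 1
LCM(40, 43) = 1720 / 1
LCM(40, 43) = 1720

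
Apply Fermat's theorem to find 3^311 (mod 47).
By Fermat: 3^{46} ≡ 1 (mod 47). 311 ≡ 35 (mod 46). So 3^{311} ≡ 3^{35} ≡ 12 (mod 47)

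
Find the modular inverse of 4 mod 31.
4^(-1) ≡ 8 (mod 31). Verification: 4 × 8 = 32 ≡ 1 (mod 31)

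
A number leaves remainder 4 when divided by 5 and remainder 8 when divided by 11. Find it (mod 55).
M = 5 × 11 = 55. M₁ = 11, y₁ ≡ 1 (mod 5). M₂ = 5, y₂ ≡ 9 (mod 11). y = 4×11×1 + 8×5×9 ≡ 19 (mod 55)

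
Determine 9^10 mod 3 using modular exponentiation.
9 ≡ 0 (mod 3). 10 = 8 + 2 (binary 1010). Repeated squaring mod 3: 0^1 ≡ 0; 0^2 ≡ 0² = 0 ≡ 0; 0^4 ≡ 0² = 0 ≡ 0; 0^8 ≡ 0² = 0 ≡ 0. Multiply: 9^10 ≡ 0^8 × 0^2 ≡ 0 × 0 (mod 3): 0 × 0 = 0 ≡ 0. So 9^10 ≡ 0 (mod 3).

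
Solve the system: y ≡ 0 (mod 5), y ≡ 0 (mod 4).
M = 5 × 4 = 20. M₁ = 4, y₁ ≡ 4 (mod 5). M₂ = 5, y₂ ≡ 1 (mod 4). y = 0×4×4 + 0×5×1 ≡ 0 (mod 20)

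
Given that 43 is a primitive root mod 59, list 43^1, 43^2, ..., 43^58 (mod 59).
g^1, g^2, ..., g^{58} mod 59: {43, 20, 34, 46, 31, 35, 30, 51, 10, 17, 23, 45, 47, 15, 55, 5, 38, 41, 52, 53, 37, 57, 32, 19, 50, 26, 56, 48, 58, 16, 39, 25, 13, 28, 24, 29, 8, 49, 42, 36, 14, 12, 44, 4, 54, 21, 18, 7, 6, 22, 2, 27, 40, 9, 33, 3, 11, 1}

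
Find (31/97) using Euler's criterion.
(31/97) = 31^{48} mod 97 = 1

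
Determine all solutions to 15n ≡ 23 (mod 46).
23

Since gcd(15, 46) = 1 divides 23, a solution exists.
Multiply both sides by the inverse of 15 mod 46:
  15^(-1) mod 46 = 43
  x ≡ 43 × 23 ≡ 989 ≡ 23 (mod 46)
Verification: 15 × 23 = 345 = 7 × 46 + 23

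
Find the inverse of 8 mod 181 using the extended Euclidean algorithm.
Extended GCD: 8(68) + 181(-3) = 1. So 8^(-1) ≡ 68 ≡ 68 (mod 181). Verify: 8 × 68 = 544 ≡ 1 (mod 181)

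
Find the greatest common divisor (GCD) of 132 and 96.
12

Using the Euclidean algorithm:
132 = 1 × 96 + 36
96 = 2 × 36 + 24
36 = 1 × 24 + 12
24 = 2 × 12 + 0

GCD(132, 96) = 12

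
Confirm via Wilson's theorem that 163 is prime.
(162)! mod 163 = 162. Since this equals -1 (mod 163), Wilson confirms 163 is prime.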